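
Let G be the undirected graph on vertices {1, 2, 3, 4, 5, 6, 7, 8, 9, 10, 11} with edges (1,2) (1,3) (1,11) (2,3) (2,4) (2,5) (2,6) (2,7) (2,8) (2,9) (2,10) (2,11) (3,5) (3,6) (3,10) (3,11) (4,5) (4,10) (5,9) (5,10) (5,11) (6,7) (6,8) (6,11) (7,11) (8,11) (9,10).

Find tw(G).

3

A width-3 tree decomposition is:
Bags: B1 = {2, 3, 6, 11}  B2 = {2, 3, 5, 11}  B3 = {2, 3, 5, 10}  B4 = {2, 4, 5, 10}  B5 = {2, 5, 9, 10}  B6 = {1, 2, 3, 11}  B7 = {2, 6, 8, 11}  B8 = {2, 6, 7, 11}
Tree: B1–B2, B2–B3, B3–B4, B3–B5, B1–B6, B1–B7, B1–B8
Each bag holds 4 vertices, so the decomposition has width 3, which upper-bounds the treewidth. On the other hand G contains the 4-clique {2, 5, 9, 10}. A clique must lie in a single bag of any decomposition, so no decomposition can have width below 3. Combining the bounds, tw(G) = 3.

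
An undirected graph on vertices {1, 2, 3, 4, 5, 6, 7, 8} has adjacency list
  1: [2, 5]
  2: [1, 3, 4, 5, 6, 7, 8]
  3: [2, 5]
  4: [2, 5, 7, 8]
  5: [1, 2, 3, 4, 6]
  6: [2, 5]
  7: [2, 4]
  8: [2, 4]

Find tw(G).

2

A width-2 tree decomposition is:
Bags: B1 = {2, 4, 5}  B2 = {2, 4, 8}  B3 = {2, 4, 7}  B4 = {2, 5, 6}  B5 = {1, 2, 5}  B6 = {2, 3, 5}
Tree: B1–B2, B2–B3, B1–B4, B1–B5, B5–B6
Every bag has size at most 3, so the width is 3 − 1 = 2 and tw(G) ≤ 2. Conversely, {2, 4, 8} is a clique of size 3, and the vertices of any clique must share a bag in every tree decomposition; so some bag has ≥ 3 vertices and tw(G) ≥ 2. The upper and lower bounds meet at 2, so that is the treewidth.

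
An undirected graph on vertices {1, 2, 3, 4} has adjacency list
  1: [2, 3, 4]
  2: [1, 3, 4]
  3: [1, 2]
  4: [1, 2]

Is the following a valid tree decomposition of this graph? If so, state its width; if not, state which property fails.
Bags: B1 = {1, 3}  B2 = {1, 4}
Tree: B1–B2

No — vertex 2 appears in no bag.

A tree decomposition must satisfy three properties: every vertex lies in some bag; for every edge, both endpoints lie together in some bag; and for every vertex, the bags containing it form a connected subtree. Here vertex 2 appears in no bag, so the decomposition is invalid.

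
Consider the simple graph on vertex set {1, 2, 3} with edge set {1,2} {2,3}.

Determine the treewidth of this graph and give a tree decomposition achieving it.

Treewidth 1.
Bags: B1 = {1, 2}  B2 = {2, 3}
Tree: B1–B2

Every bag has size at most 2, so the width is 2 − 1 = 1 and tw(G) ≤ 1. Since G has at least one edge (e.g. 1–2), it is not an edgeless graph, so tw(G) ≥ 1. Therefore the treewidth is 1.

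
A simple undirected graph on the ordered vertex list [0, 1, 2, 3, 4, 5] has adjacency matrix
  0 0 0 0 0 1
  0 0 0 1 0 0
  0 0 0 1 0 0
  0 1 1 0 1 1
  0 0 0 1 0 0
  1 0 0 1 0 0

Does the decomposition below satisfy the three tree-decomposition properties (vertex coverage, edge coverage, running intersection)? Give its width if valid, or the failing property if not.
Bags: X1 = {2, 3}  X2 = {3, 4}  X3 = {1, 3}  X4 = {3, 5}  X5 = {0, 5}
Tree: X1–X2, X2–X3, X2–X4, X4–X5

Yes; width 1.

Every vertex of G appears in some bag (union = {0, 1, 2, 3, 4, 5}); every edge is covered by a bag; and for each vertex v the set of bags containing v is connected in the bag tree. The decomposition is therefore valid. The largest bag has 2 vertices, so the width is 1.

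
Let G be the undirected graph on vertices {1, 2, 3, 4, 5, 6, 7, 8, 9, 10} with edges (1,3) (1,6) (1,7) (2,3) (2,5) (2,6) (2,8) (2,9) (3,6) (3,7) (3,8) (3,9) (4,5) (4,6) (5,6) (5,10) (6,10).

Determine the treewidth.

A width-2 tree decomposition is:
Bags: B1 = {2, 3, 6}  B2 = {1, 3, 6}  B3 = {1, 3, 7}  B4 = {2, 5, 6}  B5 = {2, 3, 9}  B6 = {5, 6, 10}  B7 = {4, 5, 6}  B8 = {2, 3, 8}
Tree: B1–B2, B2–B3, B1–B4, B1–B5, B4–B6, B4–B7, B5–B8
Every bag has size at most 3, so the width is 3 − 1 = 2 and tw(G) ≤ 2. On the other hand G contains the 3-clique {5, 6, 10}. A clique must lie in a single bag of any decomposition, so no decomposition can have width below 2. Hence tw(G) = 2 exactly.

2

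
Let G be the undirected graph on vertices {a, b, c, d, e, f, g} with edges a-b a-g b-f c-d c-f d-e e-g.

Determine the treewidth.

A width-2 tree decomposition is:
Bags: B1 = {c, d, e}  B2 = {c, e, f}  B3 = {b, e, f}  B4 = {a, b, e}  B5 = {a, e, g}
Tree: B1–B2, B2–B3, B3–B4, B4–B5
Each bag holds 3 vertices, so the decomposition has width 2, which upper-bounds the treewidth. Since e–d–c–f–b–a–g–e is a cycle in G, G is not acyclic. Forests are exactly the graphs of treewidth ≤ 1, so tw(G) ≥ 2. Hence tw(G) = 2 exactly.

2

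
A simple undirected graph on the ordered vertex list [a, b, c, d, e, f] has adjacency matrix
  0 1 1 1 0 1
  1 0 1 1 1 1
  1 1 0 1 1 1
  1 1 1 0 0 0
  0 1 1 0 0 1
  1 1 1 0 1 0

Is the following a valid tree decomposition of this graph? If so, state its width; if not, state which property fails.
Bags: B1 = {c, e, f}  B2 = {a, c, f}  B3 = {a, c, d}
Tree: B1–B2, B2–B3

A tree decomposition must satisfy three properties: every vertex lies in some bag; for every edge, both endpoints lie together in some bag; and for every vertex, the bags containing it form a connected subtree. Here vertex b appears in no bag, so the decomposition is invalid.

No — vertex b appears in no bag.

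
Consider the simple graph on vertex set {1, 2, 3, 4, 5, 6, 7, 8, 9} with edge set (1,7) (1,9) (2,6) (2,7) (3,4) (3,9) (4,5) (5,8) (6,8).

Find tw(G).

A width-2 tree decomposition is:
Bags: B1 = {1, 7, 9}  B2 = {2, 7, 9}  B3 = {2, 6, 9}  B4 = {6, 8, 9}  B5 = {5, 8, 9}  B6 = {4, 5, 9}  B7 = {3, 4, 9}
Tree: B1–B2, B2–B3, B3–B4, B4–B5, B5–B6, B6–B7
The largest bag has 3 vertices, giving width 2; this decomposition certifies tw(G) ≤ 2. Since 9–1–7–2–6–8–5–4–3–9 is a cycle in G, G is not acyclic. Forests are exactly the graphs of treewidth ≤ 1, so tw(G) ≥ 2. Hence tw(G) = 2 exactly.

2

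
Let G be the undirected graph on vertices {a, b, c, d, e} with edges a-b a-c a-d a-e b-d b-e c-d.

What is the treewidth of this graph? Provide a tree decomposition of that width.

Treewidth 2.
Bags: B1 = {a, b, d}  B2 = {a, b, e}  B3 = {a, c, d}
Tree: B1–B2, B1–B3

The largest bag has 3 vertices, giving width 2; this decomposition certifies tw(G) ≤ 2. Conversely, {a, c, d} is a clique of size 3, and the vertices of any clique must share a bag in every tree decomposition; so some bag has ≥ 3 vertices and tw(G) ≥ 2. Hence tw(G) = 2 exactly.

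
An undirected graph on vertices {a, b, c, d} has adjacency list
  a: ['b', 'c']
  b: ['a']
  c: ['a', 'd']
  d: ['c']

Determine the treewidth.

A width-1 tree decomposition is:
Bags: B1 = {c, d}  B2 = {a, c}  B3 = {a, b}
Tree: B1–B2, B2–B3
Each bag holds 2 vertices, so the decomposition has width 1, which upper-bounds the treewidth. Since G has at least one edge (e.g. d–c), it is not an edgeless graph, so tw(G) ≥ 1. Combining the bounds, tw(G) = 1.

1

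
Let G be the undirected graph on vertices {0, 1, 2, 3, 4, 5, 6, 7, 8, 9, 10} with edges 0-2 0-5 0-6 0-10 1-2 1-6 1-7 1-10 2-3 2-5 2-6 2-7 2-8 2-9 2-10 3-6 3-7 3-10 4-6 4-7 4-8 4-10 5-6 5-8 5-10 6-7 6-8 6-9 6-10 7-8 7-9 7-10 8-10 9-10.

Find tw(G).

4

A width-4 tree decomposition is:
Bags: B1 = {2, 6, 7, 9, 10}  B2 = {2, 6, 7, 8, 10}  B3 = {2, 3, 6, 7, 10}  B4 = {2, 5, 6, 8, 10}  B5 = {0, 2, 5, 6, 10}  B6 = {4, 6, 7, 8, 10}  B7 = {1, 2, 6, 7, 10}
Tree: B1–B2, B2–B3, B2–B4, B4–B5, B2–B6, B3–B7
Every bag has size at most 5, so the width is 5 − 1 = 4 and tw(G) ≤ 4. On the other hand G contains the 5-clique {0, 2, 5, 6, 10}. A clique must lie in a single bag of any decomposition, so no decomposition can have width below 4. The upper and lower bounds meet at 4, so that is the treewidth.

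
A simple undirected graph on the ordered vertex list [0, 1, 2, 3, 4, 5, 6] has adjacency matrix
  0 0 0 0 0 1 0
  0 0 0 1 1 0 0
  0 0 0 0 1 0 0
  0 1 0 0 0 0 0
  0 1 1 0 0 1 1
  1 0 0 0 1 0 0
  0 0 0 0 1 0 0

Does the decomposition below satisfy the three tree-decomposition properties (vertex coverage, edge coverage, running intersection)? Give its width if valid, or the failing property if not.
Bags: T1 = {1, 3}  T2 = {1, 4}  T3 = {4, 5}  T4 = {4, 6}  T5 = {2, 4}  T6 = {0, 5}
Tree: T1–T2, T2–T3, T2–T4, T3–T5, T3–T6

Vertex coverage: the bags together contain {0, 1, 2, 3, 4, 5, 6}, the full vertex set. Edge coverage: each edge of G has both endpoints in at least one bag. Running intersection: for every vertex, the bags containing it form a connected subtree. All three properties hold, so this is a valid tree decomposition of width max|bag| − 1 = 1, and hence tw(G) ≤ 1.

Yes; width 1.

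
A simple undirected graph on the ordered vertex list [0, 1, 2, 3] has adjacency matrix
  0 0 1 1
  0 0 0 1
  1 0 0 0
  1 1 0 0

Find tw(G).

A width-1 tree decomposition is:
Bags: B1 = {0, 3}  B2 = {0, 2}  B3 = {1, 3}
Tree: B1–B2, B1–B3
The largest bag has 2 vertices, giving width 1; this decomposition certifies tw(G) ≤ 1. Since G has at least one edge (e.g. 0–3), it is not an edgeless graph, so tw(G) ≥ 1. Therefore the treewidth is 1.

1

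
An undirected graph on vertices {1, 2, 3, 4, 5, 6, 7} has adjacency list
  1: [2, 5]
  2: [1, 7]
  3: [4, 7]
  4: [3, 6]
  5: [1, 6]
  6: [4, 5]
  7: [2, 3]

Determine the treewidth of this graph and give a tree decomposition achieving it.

Treewidth 2.
One such decomposition:
Bags: B1 = {3, 4, 6}  B2 = {3, 5, 6}  B3 = {1, 3, 5}  B4 = {1, 2, 3}  B5 = {2, 3, 7}
Tree: B1–B2, B2–B3, B3–B4, B4–B5

The largest bag has 3 vertices, giving width 2; this decomposition certifies tw(G) ≤ 2. The edges 3–4–6–5–1–2–7–3 form a cycle, so G is not a tree and its treewidth is at least 2. Hence tw(G) = 2 exactly.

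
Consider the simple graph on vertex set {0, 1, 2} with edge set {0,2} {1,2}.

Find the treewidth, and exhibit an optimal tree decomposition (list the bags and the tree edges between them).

Each bag holds 2 vertices, so the decomposition has width 1, which upper-bounds the treewidth. Any graph with an edge has treewidth ≥ 1, and G has the edge 0–2. Hence tw(G) = 1 exactly.

Treewidth 1.
One such decomposition:
Bags: B1 = {0, 2}  B2 = {1, 2}
Tree: B1–B2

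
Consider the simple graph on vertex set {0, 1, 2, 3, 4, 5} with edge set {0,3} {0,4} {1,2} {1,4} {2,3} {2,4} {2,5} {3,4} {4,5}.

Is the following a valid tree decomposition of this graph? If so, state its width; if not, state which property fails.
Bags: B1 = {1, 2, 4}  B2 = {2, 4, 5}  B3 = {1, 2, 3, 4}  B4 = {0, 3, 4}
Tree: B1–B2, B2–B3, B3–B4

A tree decomposition must satisfy three properties: every vertex lies in some bag; for every edge, both endpoints lie together in some bag; and for every vertex, the bags containing it form a connected subtree. Here bags containing vertex 1 are not connected in the tree, so the decomposition is invalid.

No — bags containing vertex 1 are not connected in the tree.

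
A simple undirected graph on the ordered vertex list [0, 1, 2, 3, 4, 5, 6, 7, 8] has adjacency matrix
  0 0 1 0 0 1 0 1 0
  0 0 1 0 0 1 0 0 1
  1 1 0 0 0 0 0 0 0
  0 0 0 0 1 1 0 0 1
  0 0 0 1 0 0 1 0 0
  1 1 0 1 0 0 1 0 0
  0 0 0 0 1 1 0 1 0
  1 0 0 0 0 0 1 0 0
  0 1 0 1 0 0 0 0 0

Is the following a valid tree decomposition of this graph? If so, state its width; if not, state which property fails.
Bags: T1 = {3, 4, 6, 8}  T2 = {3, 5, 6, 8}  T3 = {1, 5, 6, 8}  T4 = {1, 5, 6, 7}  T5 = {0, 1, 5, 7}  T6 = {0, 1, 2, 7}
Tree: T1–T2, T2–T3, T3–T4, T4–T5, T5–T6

Yes; width 3.

Every vertex of G appears in some bag (union = {0, 1, 2, 3, 4, 5, 6, 7, 8}); every edge is covered by a bag; and for each vertex v the set of bags containing v is connected in the bag tree. The decomposition is therefore valid. The largest bag has 4 vertices, so the width is 3.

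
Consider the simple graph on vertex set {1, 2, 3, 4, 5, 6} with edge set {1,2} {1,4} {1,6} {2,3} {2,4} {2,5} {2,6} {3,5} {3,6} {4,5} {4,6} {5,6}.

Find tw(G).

3

A width-3 tree decomposition is:
Bags: B1 = {2, 3, 5, 6}  B2 = {2, 4, 5, 6}  B3 = {1, 2, 4, 6}
Tree: B1–B2, B2–B3
The largest bag has 4 vertices, giving width 3; this decomposition certifies tw(G) ≤ 3. On the other hand G contains the 4-clique {2, 3, 5, 6}. A clique must lie in a single bag of any decomposition, so no decomposition can have width below 3. Therefore the treewidth is 3.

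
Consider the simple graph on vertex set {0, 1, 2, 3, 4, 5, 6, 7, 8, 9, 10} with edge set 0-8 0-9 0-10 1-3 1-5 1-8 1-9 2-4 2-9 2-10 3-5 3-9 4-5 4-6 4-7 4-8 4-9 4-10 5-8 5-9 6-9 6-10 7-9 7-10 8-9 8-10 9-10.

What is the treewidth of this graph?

3

A width-3 tree decomposition is:
Bags: B1 = {4, 8, 9, 10}  B2 = {2, 4, 9, 10}  B3 = {4, 5, 8, 9}  B4 = {0, 8, 9, 10}  B5 = {1, 5, 8, 9}  B6 = {4, 6, 9, 10}  B7 = {4, 7, 9, 10}  B8 = {1, 3, 5, 9}
Tree: B1–B2, B1–B3, B1–B4, B3–B5, B2–B6, B1–B7, B5–B8
Every bag has size at most 4, so the width is 4 − 1 = 3 and tw(G) ≤ 3. For the lower bound, the 4 vertices {0, 8, 9, 10} are pairwise adjacent, and any tree decomposition puts a clique entirely inside one bag — forcing width ≥ 3. Combining the bounds, tw(G) = 3.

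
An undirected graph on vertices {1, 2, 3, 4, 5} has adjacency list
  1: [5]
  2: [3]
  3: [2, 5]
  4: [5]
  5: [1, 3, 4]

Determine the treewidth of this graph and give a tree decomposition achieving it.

Every bag has size at most 2, so the width is 2 − 1 = 1 and tw(G) ≤ 1. Since G has at least one edge (e.g. 3–5), it is not an edgeless graph, so tw(G) ≥ 1. The upper and lower bounds meet at 1, so that is the treewidth.

Treewidth 1.
One such decomposition:
Bags: B1 = {3, 5}  B2 = {4, 5}  B3 = {1, 5}  B4 = {2, 3}
Tree: B1–B2, B1–B3, B1–B4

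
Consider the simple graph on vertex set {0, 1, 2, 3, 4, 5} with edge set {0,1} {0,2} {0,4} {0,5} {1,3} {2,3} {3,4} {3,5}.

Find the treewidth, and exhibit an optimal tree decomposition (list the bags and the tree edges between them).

Treewidth 2.
One such decomposition:
Bags: B1 = {0, 2, 3}  B2 = {0, 1, 3}  B3 = {0, 3, 4}  B4 = {0, 3, 5}
Tree: B1–B2, B2–B3, B3–B4

Every bag has size at most 3, so the width is 3 − 1 = 2 and tw(G) ≤ 2. Since 2–0–1–3–2 is a cycle in G, G is not acyclic. Forests are exactly the graphs of treewidth ≤ 1, so tw(G) ≥ 2. Combining the bounds, tw(G) = 2.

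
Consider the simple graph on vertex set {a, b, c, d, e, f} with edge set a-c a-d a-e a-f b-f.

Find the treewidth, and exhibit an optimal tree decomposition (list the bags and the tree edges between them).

Every bag has size at most 2, so the width is 2 − 1 = 1 and tw(G) ≤ 1. Since G has at least one edge (e.g. d–a), it is not an edgeless graph, so tw(G) ≥ 1. Combining the bounds, tw(G) = 1.

Treewidth 1.
One optimal decomposition is:
Bags: B1 = {a, d}  B2 = {a, f}  B3 = {a, c}  B4 = {a, e}  B5 = {b, f}
Tree: B1–B2, B1–B3, B1–B4, B2–B5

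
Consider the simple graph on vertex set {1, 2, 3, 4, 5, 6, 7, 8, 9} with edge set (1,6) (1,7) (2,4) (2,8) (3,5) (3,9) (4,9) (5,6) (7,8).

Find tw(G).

2

A width-2 tree decomposition is:
Bags: B1 = {2, 4, 9}  B2 = {2, 8, 9}  B3 = {7, 8, 9}  B4 = {1, 7, 9}  B5 = {1, 6, 9}  B6 = {5, 6, 9}  B7 = {3, 5, 9}
Tree: B1–B2, B2–B3, B3–B4, B4–B5, B5–B6, B6–B7
Every bag has size at most 3, so the width is 3 − 1 = 2 and tw(G) ≤ 2. Since 9–4–2–8–7–1–6–5–3–9 is a cycle in G, G is not acyclic. Forests are exactly the graphs of treewidth ≤ 1, so tw(G) ≥ 2. Therefore the treewidth is 2.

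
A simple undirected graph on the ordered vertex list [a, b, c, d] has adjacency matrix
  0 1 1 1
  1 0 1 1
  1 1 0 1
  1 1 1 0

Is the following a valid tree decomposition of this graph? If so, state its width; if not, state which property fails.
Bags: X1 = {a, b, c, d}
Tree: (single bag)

Checking the three conditions: (i) the bags cover all of {a, b, c, d}; (ii) for each edge, some bag contains both endpoints; (iii) the bags containing any fixed vertex form a subtree. All hold, so the decomposition is valid with width 4 − 1 = 3.

Yes; width 3.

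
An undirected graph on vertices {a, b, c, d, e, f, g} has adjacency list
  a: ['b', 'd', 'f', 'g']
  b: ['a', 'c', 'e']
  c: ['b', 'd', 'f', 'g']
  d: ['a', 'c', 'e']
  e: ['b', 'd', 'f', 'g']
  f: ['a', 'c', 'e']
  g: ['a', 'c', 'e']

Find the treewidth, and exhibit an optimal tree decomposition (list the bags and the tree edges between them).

Treewidth 3.
Bags: B1 = {a, b, c, e}  B2 = {a, c, e, g}  B3 = {a, c, d, e}  B4 = {a, c, e, f}
Tree: B1–B2, B2–B3, B3–B4

Each bag holds 4 vertices, so the decomposition has width 3, which upper-bounds the treewidth. For the lower bound: the 4 vertex sets {a,b}, {c,g}, {e}, {d} are disjoint, each induces a connected subgraph, and every pair is joined by at least one edge of G. Contracting each set to a single vertex therefore yields K_{4} as a minor, and since treewidth is minor-monotone, tw(G) ≥ tw(K_{4}) = 3. The upper and lower bounds meet at 3, so that is the treewidth.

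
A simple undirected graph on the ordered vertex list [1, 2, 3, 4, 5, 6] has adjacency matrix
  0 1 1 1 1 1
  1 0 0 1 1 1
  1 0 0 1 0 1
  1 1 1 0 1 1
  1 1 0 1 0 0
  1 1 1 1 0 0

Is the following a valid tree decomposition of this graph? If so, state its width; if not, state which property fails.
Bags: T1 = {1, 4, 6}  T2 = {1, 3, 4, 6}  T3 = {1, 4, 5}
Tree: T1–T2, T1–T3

A tree decomposition must satisfy three properties: every vertex lies in some bag; for every edge, both endpoints lie together in some bag; and for every vertex, the bags containing it form a connected subtree. Here vertex 2 appears in no bag, so the decomposition is invalid.

No — vertex 2 appears in no bag.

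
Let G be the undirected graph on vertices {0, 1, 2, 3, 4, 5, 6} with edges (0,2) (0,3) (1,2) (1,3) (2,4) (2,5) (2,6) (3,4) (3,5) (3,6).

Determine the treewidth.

2

A width-2 tree decomposition is:
Bags: B1 = {2, 3, 4}  B2 = {2, 3, 5}  B3 = {1, 2, 3}  B4 = {0, 2, 3}  B5 = {2, 3, 6}
Tree: B1–B2, B2–B3, B3–B4, B4–B5
Each bag holds 3 vertices, so the decomposition has width 2, which upper-bounds the treewidth. Since 2–4–3–5–2 is a cycle in G, G is not acyclic. Forests are exactly the graphs of treewidth ≤ 1, so tw(G) ≥ 2. Therefore the treewidth is 2.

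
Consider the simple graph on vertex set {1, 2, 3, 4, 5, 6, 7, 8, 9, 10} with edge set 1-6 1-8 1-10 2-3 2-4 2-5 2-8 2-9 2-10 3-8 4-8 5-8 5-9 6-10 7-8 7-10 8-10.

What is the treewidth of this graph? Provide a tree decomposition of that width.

Every bag has size at most 3, so the width is 3 − 1 = 2 and tw(G) ≤ 2. On the other hand G contains the 3-clique {1, 8, 10}. A clique must lie in a single bag of any decomposition, so no decomposition can have width below 2. Hence tw(G) = 2 exactly.

Treewidth 2.
One such decomposition:
Bags: B1 = {1, 8, 10}  B2 = {2, 8, 10}  B3 = {7, 8, 10}  B4 = {2, 5, 8}  B5 = {2, 4, 8}  B6 = {2, 5, 9}  B7 = {2, 3, 8}  B8 = {1, 6, 10}
Tree: B1–B2, B2–B3, B2–B4, B4–B5, B4–B6, B2–B7, B1–B8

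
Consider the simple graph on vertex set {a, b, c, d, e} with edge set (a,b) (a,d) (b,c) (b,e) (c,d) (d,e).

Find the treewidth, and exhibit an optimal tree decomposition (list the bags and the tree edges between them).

Treewidth 2.
One such decomposition:
Bags: B1 = {a, b, d}  B2 = {b, d, e}  B3 = {b, c, d}
Tree: B1–B2, B2–B3

The largest bag has 3 vertices, giving width 2; this decomposition certifies tw(G) ≤ 2. The edges a–b–e–d–a form a cycle, so G is not a tree and its treewidth is at least 2. Combining the bounds, tw(G) = 2.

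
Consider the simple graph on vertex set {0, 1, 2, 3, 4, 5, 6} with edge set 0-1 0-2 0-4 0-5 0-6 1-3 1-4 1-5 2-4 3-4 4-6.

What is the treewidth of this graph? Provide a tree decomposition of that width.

Each bag holds 3 vertices, so the decomposition has width 2, which upper-bounds the treewidth. For the lower bound, the 3 vertices {0, 1, 4} are pairwise adjacent, and any tree decomposition puts a clique entirely inside one bag — forcing width ≥ 2. The upper and lower bounds meet at 2, so that is the treewidth.

Treewidth 2.
One such decomposition:
Bags: B1 = {0, 1, 4}  B2 = {0, 4, 6}  B3 = {1, 3, 4}  B4 = {0, 1, 5}  B5 = {0, 2, 4}
Tree: B1–B2, B1–B3, B1–B4, B1–B5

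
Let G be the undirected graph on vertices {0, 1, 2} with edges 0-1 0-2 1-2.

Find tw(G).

2

A width-2 tree decomposition is:
Bags: B1 = {0, 1, 2}
Tree: (single bag)
With just one bag of size 3, the width is 3 − 1 = 2, so tw(G) ≤ 2. For the lower bound, the 3 vertices {0, 1, 2} are pairwise adjacent, and any tree decomposition puts a clique entirely inside one bag — forcing width ≥ 2. The upper and lower bounds meet at 2, so that is the treewidth.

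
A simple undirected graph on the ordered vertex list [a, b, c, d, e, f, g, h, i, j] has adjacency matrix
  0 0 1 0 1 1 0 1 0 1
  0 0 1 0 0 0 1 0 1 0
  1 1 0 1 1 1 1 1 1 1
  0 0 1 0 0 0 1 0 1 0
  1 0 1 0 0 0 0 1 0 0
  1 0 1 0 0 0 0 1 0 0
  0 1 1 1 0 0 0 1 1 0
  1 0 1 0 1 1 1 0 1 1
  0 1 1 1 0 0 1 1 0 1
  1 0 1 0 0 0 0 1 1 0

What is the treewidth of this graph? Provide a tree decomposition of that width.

Each bag holds 4 vertices, so the decomposition has width 3, which upper-bounds the treewidth. Conversely, {c, d, g, i} is a clique of size 4, and the vertices of any clique must share a bag in every tree decomposition; so some bag has ≥ 4 vertices and tw(G) ≥ 3. Combining the bounds, tw(G) = 3.

Treewidth 3.
Bags: B1 = {c, h, i, j}  B2 = {c, g, h, i}  B3 = {a, c, h, j}  B4 = {c, d, g, i}  B5 = {a, c, f, h}  B6 = {a, c, e, h}  B7 = {b, c, g, i}
Tree: B1–B2, B1–B3, B2–B4, B3–B5, B3–B6, B2–B7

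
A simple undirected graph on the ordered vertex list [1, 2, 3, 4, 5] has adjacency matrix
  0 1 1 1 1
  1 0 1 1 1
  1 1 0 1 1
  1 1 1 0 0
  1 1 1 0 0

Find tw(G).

A width-3 tree decomposition is:
Bags: B1 = {1, 2, 3, 4}  B2 = {1, 2, 3, 5}
Tree: B1–B2
The largest bag has 4 vertices, giving width 3; this decomposition certifies tw(G) ≤ 3. For the lower bound, the 4 vertices {1, 2, 3, 4} are pairwise adjacent, and any tree decomposition puts a clique entirely inside one bag — forcing width ≥ 3. Combining the bounds, tw(G) = 3.

3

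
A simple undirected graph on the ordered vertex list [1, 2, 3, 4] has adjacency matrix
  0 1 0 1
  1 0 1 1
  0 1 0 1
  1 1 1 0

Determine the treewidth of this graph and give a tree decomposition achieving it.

The largest bag has 3 vertices, giving width 2; this decomposition certifies tw(G) ≤ 2. For the lower bound, the 3 vertices {1, 2, 4} are pairwise adjacent, and any tree decomposition puts a clique entirely inside one bag — forcing width ≥ 2. Therefore the treewidth is 2.

Treewidth 2.
One such decomposition:
Bags: B1 = {1, 2, 4}  B2 = {2, 3, 4}
Tree: B1–B2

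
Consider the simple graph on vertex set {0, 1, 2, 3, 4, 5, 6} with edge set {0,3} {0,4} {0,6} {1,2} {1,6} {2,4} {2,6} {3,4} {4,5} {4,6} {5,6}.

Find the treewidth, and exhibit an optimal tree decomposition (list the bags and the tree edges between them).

Treewidth 2.
One such decomposition:
Bags: B1 = {2, 4, 6}  B2 = {0, 4, 6}  B3 = {1, 2, 6}  B4 = {4, 5, 6}  B5 = {0, 3, 4}
Tree: B1–B2, B1–B3, B1–B4, B2–B5

Each bag holds 3 vertices, so the decomposition has width 2, which upper-bounds the treewidth. For the lower bound, the 3 vertices {1, 2, 6} are pairwise adjacent, and any tree decomposition puts a clique entirely inside one bag — forcing width ≥ 2. Combining the bounds, tw(G) = 2.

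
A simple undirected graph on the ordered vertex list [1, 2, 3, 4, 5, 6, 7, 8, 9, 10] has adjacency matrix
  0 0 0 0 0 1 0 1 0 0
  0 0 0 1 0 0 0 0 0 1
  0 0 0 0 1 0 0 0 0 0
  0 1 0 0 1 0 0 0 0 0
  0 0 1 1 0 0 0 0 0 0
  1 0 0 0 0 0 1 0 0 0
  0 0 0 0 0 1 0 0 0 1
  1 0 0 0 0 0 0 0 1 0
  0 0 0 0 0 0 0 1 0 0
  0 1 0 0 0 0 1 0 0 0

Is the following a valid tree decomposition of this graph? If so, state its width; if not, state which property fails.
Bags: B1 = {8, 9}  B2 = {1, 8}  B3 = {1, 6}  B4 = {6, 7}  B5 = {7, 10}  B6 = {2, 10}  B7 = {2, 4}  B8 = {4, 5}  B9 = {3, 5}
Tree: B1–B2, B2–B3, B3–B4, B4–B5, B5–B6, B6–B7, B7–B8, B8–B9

Vertex coverage: the bags together contain {1, 2, 3, 4, 5, 6, 7, 8, 9, 10}, the full vertex set. Edge coverage: each edge of G has both endpoints in at least one bag. Running intersection: for every vertex, the bags containing it form a connected subtree. All three properties hold, so this is a valid tree decomposition of width max|bag| − 1 = 1, and hence tw(G) ≤ 1.

Yes; width 1.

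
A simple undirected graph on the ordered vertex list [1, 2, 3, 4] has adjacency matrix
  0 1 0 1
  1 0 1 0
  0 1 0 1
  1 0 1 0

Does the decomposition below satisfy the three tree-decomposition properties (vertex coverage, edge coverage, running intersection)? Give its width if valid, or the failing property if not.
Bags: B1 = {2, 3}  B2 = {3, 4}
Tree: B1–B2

No — vertex 1 appears in no bag.

A tree decomposition must satisfy three properties: every vertex lies in some bag; for every edge, both endpoints lie together in some bag; and for every vertex, the bags containing it form a connected subtree. Here vertex 1 appears in no bag, so the decomposition is invalid.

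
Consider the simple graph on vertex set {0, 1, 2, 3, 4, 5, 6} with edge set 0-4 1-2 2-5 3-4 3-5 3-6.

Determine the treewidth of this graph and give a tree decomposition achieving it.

Treewidth 1.
One such decomposition:
Bags: B1 = {1, 2}  B2 = {2, 5}  B3 = {3, 5}  B4 = {3, 6}  B5 = {3, 4}  B6 = {0, 4}
Tree: B1–B2, B2–B3, B3–B4, B4–B5, B5–B6

Every bag has size at most 2, so the width is 2 − 1 = 1 and tw(G) ≤ 1. Since G has at least one edge (e.g. 1–2), it is not an edgeless graph, so tw(G) ≥ 1. Therefore the treewidth is 1.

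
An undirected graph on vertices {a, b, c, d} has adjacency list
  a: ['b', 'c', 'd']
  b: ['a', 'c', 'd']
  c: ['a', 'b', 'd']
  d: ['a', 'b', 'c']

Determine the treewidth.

3

A width-3 tree decomposition is:
Bags: B1 = {a, b, c, d}
Tree: (single bag)
With just one bag of size 4, the width is 4 − 1 = 3, so tw(G) ≤ 3. On the other hand G contains the 4-clique {a, b, c, d}. A clique must lie in a single bag of any decomposition, so no decomposition can have width below 3. The upper and lower bounds meet at 3, so that is the treewidth.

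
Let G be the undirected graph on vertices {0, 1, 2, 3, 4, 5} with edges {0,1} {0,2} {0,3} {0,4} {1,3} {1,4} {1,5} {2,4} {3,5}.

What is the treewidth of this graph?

2

A width-2 tree decomposition is:
Bags: B1 = {0, 1, 4}  B2 = {0, 1, 3}  B3 = {0, 2, 4}  B4 = {1, 3, 5}
Tree: B1–B2, B1–B3, B2–B4
The largest bag has 3 vertices, giving width 2; this decomposition certifies tw(G) ≤ 2. For the lower bound, the 3 vertices {0, 1, 3} are pairwise adjacent, and any tree decomposition puts a clique entirely inside one bag — forcing width ≥ 2. Therefore the treewidth is 2.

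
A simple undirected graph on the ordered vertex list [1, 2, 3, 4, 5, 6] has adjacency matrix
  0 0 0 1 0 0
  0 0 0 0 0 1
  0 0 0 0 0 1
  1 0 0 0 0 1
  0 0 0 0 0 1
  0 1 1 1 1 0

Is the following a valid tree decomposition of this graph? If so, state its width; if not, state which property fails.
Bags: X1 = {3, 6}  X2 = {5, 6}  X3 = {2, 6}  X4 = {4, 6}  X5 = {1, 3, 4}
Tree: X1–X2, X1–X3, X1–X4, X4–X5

A tree decomposition must satisfy three properties: every vertex lies in some bag; for every edge, both endpoints lie together in some bag; and for every vertex, the bags containing it form a connected subtree. Here bags containing vertex 3 are not connected in the tree, so the decomposition is invalid.

No — bags containing vertex 3 are not connected in the tree.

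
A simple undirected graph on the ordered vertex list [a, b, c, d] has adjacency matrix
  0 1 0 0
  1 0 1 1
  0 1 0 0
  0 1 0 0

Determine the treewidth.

A width-1 tree decomposition is:
Bags: B1 = {b, d}  B2 = {b, c}  B3 = {a, b}
Tree: B1–B2, B2–B3
Every bag has size at most 2, so the width is 2 − 1 = 1 and tw(G) ≤ 1. G has an edge, so its treewidth is at least 1. The upper and lower bounds meet at 1, so that is the treewidth.

1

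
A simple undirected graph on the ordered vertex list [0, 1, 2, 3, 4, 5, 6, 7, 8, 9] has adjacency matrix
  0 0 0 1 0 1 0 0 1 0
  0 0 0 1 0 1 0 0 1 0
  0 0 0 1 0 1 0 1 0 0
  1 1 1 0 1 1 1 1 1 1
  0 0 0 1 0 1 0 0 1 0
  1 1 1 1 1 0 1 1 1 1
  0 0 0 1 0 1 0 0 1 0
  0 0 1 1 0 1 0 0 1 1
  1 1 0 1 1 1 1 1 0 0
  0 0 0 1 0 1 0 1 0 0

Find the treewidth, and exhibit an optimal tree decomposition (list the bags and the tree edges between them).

Every bag has size at most 4, so the width is 4 − 1 = 3 and tw(G) ≤ 3. For the lower bound, the 4 vertices {0, 3, 5, 8} are pairwise adjacent, and any tree decomposition puts a clique entirely inside one bag — forcing width ≥ 3. Combining the bounds, tw(G) = 3.

Treewidth 3.
One such decomposition:
Bags: B1 = {0, 3, 5, 8}  B2 = {3, 5, 7, 8}  B3 = {2, 3, 5, 7}  B4 = {1, 3, 5, 8}  B5 = {3, 5, 7, 9}  B6 = {3, 4, 5, 8}  B7 = {3, 5, 6, 8}
Tree: B1–B2, B2–B3, B2–B4, B2–B5, B2–B6, B4–B7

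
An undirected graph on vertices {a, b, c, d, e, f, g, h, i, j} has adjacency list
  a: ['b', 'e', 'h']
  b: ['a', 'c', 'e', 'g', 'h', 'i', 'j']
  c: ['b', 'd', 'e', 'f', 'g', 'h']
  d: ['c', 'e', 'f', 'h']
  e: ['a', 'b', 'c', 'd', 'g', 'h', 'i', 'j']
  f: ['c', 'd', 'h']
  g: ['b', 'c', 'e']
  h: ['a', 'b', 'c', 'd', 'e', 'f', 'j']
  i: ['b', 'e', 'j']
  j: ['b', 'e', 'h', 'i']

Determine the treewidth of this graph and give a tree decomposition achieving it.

Treewidth 3.
One such decomposition:
Bags: B1 = {b, c, e, h}  B2 = {a, b, e, h}  B3 = {b, e, h, j}  B4 = {b, e, i, j}  B5 = {c, d, e, h}  B6 = {b, c, e, g}  B7 = {c, d, f, h}
Tree: B1–B2, B1–B3, B3–B4, B1–B5, B1–B6, B5–B7

Every bag has size at most 4, so the width is 4 − 1 = 3 and tw(G) ≤ 3. On the other hand G contains the 4-clique {c, d, e, h}. A clique must lie in a single bag of any decomposition, so no decomposition can have width below 3. The upper and lower bounds meet at 3, so that is the treewidth.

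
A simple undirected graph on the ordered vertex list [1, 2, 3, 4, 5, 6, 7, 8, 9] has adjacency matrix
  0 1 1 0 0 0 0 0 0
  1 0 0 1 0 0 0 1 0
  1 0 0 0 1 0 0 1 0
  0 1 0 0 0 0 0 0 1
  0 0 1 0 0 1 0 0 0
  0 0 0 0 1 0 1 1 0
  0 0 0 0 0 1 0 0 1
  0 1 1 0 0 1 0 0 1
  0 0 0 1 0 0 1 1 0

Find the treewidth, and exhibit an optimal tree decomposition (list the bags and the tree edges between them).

Each bag holds 4 vertices, so the decomposition has width 3, which upper-bounds the treewidth. For the lower bound: the 4 vertex sets {1,2,4}, {9}, {8}, {3,5,6,7} are disjoint, each induces a connected subgraph, and every pair is joined by at least one edge of G. Contracting each set to a single vertex therefore yields K_{4} as a minor, and since treewidth is minor-monotone, tw(G) ≥ tw(K_{4}) = 3. Hence tw(G) = 3 exactly.

Treewidth 3.
One optimal decomposition is:
Bags: B1 = {1, 2, 4, 9}  B2 = {1, 2, 8, 9}  B3 = {1, 3, 8, 9}  B4 = {3, 7, 8, 9}  B5 = {3, 6, 7, 8}  B6 = {3, 5, 6, 7}
Tree: B1–B2, B2–B3, B3–B4, B4–B5, B5–B6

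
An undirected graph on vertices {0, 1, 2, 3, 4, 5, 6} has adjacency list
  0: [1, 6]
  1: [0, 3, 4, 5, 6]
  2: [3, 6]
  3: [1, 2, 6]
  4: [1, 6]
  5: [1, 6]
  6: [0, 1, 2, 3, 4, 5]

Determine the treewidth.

2

A width-2 tree decomposition is:
Bags: B1 = {1, 4, 6}  B2 = {0, 1, 6}  B3 = {1, 3, 6}  B4 = {1, 5, 6}  B5 = {2, 3, 6}
Tree: B1–B2, B2–B3, B3–B4, B3–B5
Every bag has size at most 3, so the width is 3 − 1 = 2 and tw(G) ≤ 2. For the lower bound, the 3 vertices {0, 1, 6} are pairwise adjacent, and any tree decomposition puts a clique entirely inside one bag — forcing width ≥ 2. The upper and lower bounds meet at 2, so that is the treewidth.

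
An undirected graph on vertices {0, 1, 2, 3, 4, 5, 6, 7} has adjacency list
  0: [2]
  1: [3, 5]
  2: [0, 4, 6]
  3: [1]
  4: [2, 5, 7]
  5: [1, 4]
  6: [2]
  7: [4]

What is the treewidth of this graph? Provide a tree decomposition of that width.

Treewidth 1.
One such decomposition:
Bags: B1 = {1, 5}  B2 = {1, 3}  B3 = {4, 5}  B4 = {2, 4}  B5 = {2, 6}  B6 = {4, 7}  B7 = {0, 2}
Tree: B1–B2, B1–B3, B3–B4, B4–B5, B3–B6, B4–B7

Every bag has size at most 2, so the width is 2 − 1 = 1 and tw(G) ≤ 1. Since G has at least one edge (e.g. 5–1), it is not an edgeless graph, so tw(G) ≥ 1. The upper and lower bounds meet at 1, so that is the treewidth.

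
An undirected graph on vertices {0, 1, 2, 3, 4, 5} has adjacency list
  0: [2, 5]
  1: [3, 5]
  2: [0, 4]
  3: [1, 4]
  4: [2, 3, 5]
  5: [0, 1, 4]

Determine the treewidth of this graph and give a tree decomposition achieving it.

Each bag holds 3 vertices, so the decomposition has width 2, which upper-bounds the treewidth. The edges 0–2–4–5–0 form a cycle, so G is not a tree and its treewidth is at least 2. Hence tw(G) = 2 exactly.

Treewidth 2.
One such decomposition:
Bags: B1 = {0, 2, 5}  B2 = {2, 4, 5}  B3 = {1, 4, 5}  B4 = {1, 3, 4}
Tree: B1–B2, B2–B3, B3–B4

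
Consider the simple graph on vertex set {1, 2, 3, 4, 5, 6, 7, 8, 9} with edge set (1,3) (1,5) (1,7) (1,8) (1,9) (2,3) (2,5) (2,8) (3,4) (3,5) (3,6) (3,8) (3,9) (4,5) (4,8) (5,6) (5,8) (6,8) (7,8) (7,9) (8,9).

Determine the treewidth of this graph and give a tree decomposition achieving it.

Treewidth 3.
One optimal decomposition is:
Bags: B1 = {1, 3, 5, 8}  B2 = {1, 3, 8, 9}  B3 = {2, 3, 5, 8}  B4 = {1, 7, 8, 9}  B5 = {3, 5, 6, 8}  B6 = {3, 4, 5, 8}
Tree: B1–B2, B1–B3, B2–B4, B1–B5, B5–B6

The largest bag has 4 vertices, giving width 3; this decomposition certifies tw(G) ≤ 3. For the lower bound, the 4 vertices {1, 3, 8, 9} are pairwise adjacent, and any tree decomposition puts a clique entirely inside one bag — forcing width ≥ 3. Hence tw(G) = 3 exactly.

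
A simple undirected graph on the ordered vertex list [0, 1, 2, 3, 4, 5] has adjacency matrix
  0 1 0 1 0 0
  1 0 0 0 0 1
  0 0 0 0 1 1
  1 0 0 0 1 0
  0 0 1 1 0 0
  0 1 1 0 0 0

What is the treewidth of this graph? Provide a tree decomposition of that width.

The largest bag has 3 vertices, giving width 2; this decomposition certifies tw(G) ≤ 2. For the lower bound, G contains the cycle 1–0–3–4–2–5–1, so G is not a forest; only forests have treewidth ≤ 1, hence tw(G) ≥ 2. The upper and lower bounds meet at 2, so that is the treewidth.

Treewidth 2.
One optimal decomposition is:
Bags: B1 = {0, 1, 3}  B2 = {1, 3, 4}  B3 = {1, 2, 4}  B4 = {1, 2, 5}
Tree: B1–B2, B2–B3, B3–B4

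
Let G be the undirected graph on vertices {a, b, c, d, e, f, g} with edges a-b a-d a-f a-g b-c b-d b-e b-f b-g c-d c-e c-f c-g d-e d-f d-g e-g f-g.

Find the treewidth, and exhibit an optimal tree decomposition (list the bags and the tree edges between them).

Every bag has size at most 5, so the width is 5 − 1 = 4 and tw(G) ≤ 4. On the other hand G contains the 5-clique {b, c, d, e, g}. A clique must lie in a single bag of any decomposition, so no decomposition can have width below 4. Hence tw(G) = 4 exactly.

Treewidth 4.
One such decomposition:
Bags: B1 = {b, c, d, f, g}  B2 = {b, c, d, e, g}  B3 = {a, b, d, f, g}
Tree: B1–B2, B1–B3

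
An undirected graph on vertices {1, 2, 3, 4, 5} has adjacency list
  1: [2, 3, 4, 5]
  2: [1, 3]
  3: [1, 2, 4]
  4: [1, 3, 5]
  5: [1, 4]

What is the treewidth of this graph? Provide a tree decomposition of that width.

Every bag has size at most 3, so the width is 3 − 1 = 2 and tw(G) ≤ 2. For the lower bound, the 3 vertices {1, 2, 3} are pairwise adjacent, and any tree decomposition puts a clique entirely inside one bag — forcing width ≥ 2. Combining the bounds, tw(G) = 2.

Treewidth 2.
One such decomposition:
Bags: B1 = {1, 2, 3}  B2 = {1, 3, 4}  B3 = {1, 4, 5}
Tree: B1–B2, B2–B3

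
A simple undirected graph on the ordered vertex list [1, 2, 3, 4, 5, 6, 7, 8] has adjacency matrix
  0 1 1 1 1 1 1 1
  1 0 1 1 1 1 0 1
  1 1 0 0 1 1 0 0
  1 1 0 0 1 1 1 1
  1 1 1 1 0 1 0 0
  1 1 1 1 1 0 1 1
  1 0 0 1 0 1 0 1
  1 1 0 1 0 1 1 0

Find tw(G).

A width-4 tree decomposition is:
Bags: B1 = {1, 2, 4, 5, 6}  B2 = {1, 2, 4, 6, 8}  B3 = {1, 2, 3, 5, 6}  B4 = {1, 4, 6, 7, 8}
Tree: B1–B2, B1–B3, B2–B4
Every bag has size at most 5, so the width is 5 − 1 = 4 and tw(G) ≤ 4. On the other hand G contains the 5-clique {1, 2, 3, 5, 6}. A clique must lie in a single bag of any decomposition, so no decomposition can have width below 4. Therefore the treewidth is 4.

4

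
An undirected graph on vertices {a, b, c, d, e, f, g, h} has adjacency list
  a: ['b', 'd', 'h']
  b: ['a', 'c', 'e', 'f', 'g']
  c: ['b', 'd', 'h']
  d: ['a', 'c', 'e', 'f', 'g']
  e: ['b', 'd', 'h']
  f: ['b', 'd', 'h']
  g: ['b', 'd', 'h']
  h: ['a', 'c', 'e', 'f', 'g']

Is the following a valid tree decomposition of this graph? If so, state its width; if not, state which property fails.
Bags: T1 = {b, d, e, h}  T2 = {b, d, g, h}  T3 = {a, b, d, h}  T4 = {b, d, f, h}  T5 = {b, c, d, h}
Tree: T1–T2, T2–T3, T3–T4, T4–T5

Yes; width 3.

Vertex coverage: the bags together contain {a, b, c, d, e, f, g, h}, the full vertex set. Edge coverage: each edge of G has both endpoints in at least one bag. Running intersection: for every vertex, the bags containing it form a connected subtree. All three properties hold, so this is a valid tree decomposition of width max|bag| − 1 = 3, and hence tw(G) ≤ 3.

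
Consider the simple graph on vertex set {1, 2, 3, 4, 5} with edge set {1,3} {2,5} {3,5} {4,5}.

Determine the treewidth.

A width-1 tree decomposition is:
Bags: B1 = {3, 5}  B2 = {1, 3}  B3 = {4, 5}  B4 = {2, 5}
Tree: B1–B2, B1–B3, B3–B4
The largest bag has 2 vertices, giving width 1; this decomposition certifies tw(G) ≤ 1. Any graph with an edge has treewidth ≥ 1, and G has the edge 5–3. Hence tw(G) = 1 exactly.

1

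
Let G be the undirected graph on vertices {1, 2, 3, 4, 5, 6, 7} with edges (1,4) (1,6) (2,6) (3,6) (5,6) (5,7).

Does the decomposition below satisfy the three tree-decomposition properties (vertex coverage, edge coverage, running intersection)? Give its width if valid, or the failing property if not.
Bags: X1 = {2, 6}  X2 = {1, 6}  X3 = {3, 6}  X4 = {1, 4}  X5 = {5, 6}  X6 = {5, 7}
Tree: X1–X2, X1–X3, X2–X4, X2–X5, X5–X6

Yes; width 1.

Every vertex of G appears in some bag (union = {1, 2, 3, 4, 5, 6, 7}); every edge is covered by a bag; and for each vertex v the set of bags containing v is connected in the bag tree. The decomposition is therefore valid. The largest bag has 2 vertices, so the width is 1.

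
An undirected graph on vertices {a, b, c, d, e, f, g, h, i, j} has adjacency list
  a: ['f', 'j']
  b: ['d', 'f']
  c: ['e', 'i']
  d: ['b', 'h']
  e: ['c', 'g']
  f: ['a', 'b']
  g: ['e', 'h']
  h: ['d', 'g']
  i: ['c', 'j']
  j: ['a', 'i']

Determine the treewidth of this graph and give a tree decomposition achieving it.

The largest bag has 3 vertices, giving width 2; this decomposition certifies tw(G) ≤ 2. For the lower bound, G contains the cycle d–b–f–a–j–i–c–e–g–h–d, so G is not a forest; only forests have treewidth ≤ 1, hence tw(G) ≥ 2. Therefore the treewidth is 2.

Treewidth 2.
One such decomposition:
Bags: B1 = {b, d, f}  B2 = {a, d, f}  B3 = {a, d, j}  B4 = {d, i, j}  B5 = {c, d, i}  B6 = {c, d, e}  B7 = {d, e, g}  B8 = {d, g, h}
Tree: B1–B2, B2–B3, B3–B4, B4–B5, B5–B6, B6–B7, B7–B8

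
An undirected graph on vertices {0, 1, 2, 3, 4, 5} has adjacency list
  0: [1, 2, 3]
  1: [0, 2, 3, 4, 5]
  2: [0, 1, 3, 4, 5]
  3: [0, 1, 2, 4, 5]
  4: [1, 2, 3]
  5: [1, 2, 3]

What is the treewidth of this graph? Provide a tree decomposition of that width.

Treewidth 3.
One such decomposition:
Bags: B1 = {0, 1, 2, 3}  B2 = {1, 2, 3, 5}  B3 = {1, 2, 3, 4}
Tree: B1–B2, B2–B3

The largest bag has 4 vertices, giving width 3; this decomposition certifies tw(G) ≤ 3. On the other hand G contains the 4-clique {0, 1, 2, 3}. A clique must lie in a single bag of any decomposition, so no decomposition can have width below 3. Therefore the treewidth is 3.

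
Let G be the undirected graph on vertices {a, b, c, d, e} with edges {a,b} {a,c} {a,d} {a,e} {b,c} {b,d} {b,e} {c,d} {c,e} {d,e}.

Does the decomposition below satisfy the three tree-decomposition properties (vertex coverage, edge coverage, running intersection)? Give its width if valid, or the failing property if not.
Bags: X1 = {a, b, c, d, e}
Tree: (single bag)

Yes; width 4.

Vertex coverage: the bags together contain {a, b, c, d, e}, the full vertex set. Edge coverage: each edge of G has both endpoints in at least one bag. Running intersection: for every vertex, the bags containing it form a connected subtree. All three properties hold, so this is a valid tree decomposition of width max|bag| − 1 = 4, and hence tw(G) ≤ 4.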